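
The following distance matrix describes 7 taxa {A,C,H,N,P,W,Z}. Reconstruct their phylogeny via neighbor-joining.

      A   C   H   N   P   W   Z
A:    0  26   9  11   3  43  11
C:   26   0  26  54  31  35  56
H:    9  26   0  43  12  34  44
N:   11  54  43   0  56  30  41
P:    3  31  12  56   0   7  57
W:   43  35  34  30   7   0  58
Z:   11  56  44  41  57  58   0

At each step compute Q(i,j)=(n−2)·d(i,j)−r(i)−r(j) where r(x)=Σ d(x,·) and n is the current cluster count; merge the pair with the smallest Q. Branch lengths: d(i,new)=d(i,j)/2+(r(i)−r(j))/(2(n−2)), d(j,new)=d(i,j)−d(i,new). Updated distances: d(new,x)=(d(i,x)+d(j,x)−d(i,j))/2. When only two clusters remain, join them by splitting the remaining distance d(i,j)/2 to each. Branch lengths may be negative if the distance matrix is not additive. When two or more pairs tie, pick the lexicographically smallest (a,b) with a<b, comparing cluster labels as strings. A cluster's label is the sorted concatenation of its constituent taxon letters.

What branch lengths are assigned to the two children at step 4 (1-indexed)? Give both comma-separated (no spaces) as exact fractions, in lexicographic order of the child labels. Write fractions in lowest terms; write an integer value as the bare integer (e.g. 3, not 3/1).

iteration 1: select P,W (d=7, Q=-338); attach at lengths (-3/5, 38/5); label the merged cluster PW
  updated: d(A,PW)=39/2, d(C,PW)=59/2, d(H,PW)=39/2, d(N,PW)=79/2, d(PW,Z)=54
iteration 2: select A,Z (d=11, Q=-477/2); attach at lengths (-171/16, 347/16); label the merged cluster AZ
  updated: d(AZ,C)=71/2, d(AZ,H)=21, d(AZ,N)=41/2, d(AZ,PW)=125/4
iteration 3: select AZ,N (d=41/2, Q=-815/4); attach at lengths (17/8, 147/8); label the merged cluster ANZ
  updated: d(ANZ,C)=69/2, d(ANZ,H)=87/4, d(ANZ,PW)=201/8
iteration 4: select ANZ,PW (d=201/8, Q=-421/4); attach at lengths (115/8, 43/4); label the merged cluster ANPWZ
  updated: d(ANPWZ,C)=311/16, d(ANPWZ,H)=129/16
iteration 5: select ANPWZ,C (d=311/16, Q=-107/2); attach at lengths (3/4, 299/16); label the merged cluster ACNPWZ
  updated: d(ACNPWZ,H)=117/16
iteration 6: select ACNPWZ,H (d=117/16); attach at lengths (117/32, 117/32); label the merged cluster ACHNPWZ
final tree: (((((A:-171/16,Z:347/16):17/8,N:147/8):115/8,(P:-3/5,W:38/5):43/4):3/4,C:299/16):117/32,H:117/32)
total length: 723/8

115/8,43/4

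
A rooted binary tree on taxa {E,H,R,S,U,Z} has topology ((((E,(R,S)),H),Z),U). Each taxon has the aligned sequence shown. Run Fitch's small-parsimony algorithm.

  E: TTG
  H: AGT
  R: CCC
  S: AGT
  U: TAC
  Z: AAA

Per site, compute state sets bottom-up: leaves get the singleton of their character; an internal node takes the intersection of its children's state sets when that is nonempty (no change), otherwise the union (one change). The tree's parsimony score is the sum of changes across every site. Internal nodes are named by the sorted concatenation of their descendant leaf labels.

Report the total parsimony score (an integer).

RS@0: {C} ∪ {A} = {A,C} (union, +1)
ERS@0: {T} ∪ {A,C} = {A,C,T} (union, +1)
EHRS@0: {A,C,T} ∩ {A} = {A} (intersection, +0)
EHRSZ@0: {A} ∩ {A} = {A} (intersection, +0)
EHRSUZ@0: {A} ∪ {T} = {A,T} (union, +1)
RS@1: {C} ∪ {G} = {C,G} (union, +1)
ERS@1: {T} ∪ {C,G} = {C,G,T} (union, +1)
EHRS@1: {C,G,T} ∩ {G} = {G} (intersection, +0)
EHRSZ@1: {G} ∪ {A} = {A,G} (union, +1)
EHRSUZ@1: {A,G} ∩ {A} = {A} (intersection, +0)
RS@2: {C} ∪ {T} = {C,T} (union, +1)
ERS@2: {G} ∪ {C,T} = {C,G,T} (union, +1)
EHRS@2: {C,G,T} ∩ {T} = {T} (intersection, +0)
EHRSZ@2: {T} ∪ {A} = {A,T} (union, +1)
EHRSUZ@2: {A,T} ∪ {C} = {A,C,T} (union, +1)
per-site changes: [3, 3, 4]; total = 10

10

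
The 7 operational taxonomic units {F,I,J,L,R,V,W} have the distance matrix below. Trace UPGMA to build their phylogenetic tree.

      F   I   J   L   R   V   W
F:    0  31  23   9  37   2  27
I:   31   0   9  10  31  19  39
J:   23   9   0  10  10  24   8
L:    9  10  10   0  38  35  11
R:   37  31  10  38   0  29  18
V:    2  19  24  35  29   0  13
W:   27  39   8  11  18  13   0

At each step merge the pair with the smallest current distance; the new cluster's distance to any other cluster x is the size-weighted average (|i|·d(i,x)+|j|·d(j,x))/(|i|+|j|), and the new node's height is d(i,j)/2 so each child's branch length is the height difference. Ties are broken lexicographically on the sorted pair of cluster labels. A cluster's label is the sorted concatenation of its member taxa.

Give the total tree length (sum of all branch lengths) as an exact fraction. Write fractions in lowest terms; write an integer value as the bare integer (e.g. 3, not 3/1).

266/5

1. join F+V (d=2) ⇒ FV; edges |F|=1, |V|=1
  updated: d(FV,I)=25, d(FV,J)=47/2, d(FV,L)=22, d(FV,R)=33, d(FV,W)=20
2. join J+W (d=8) ⇒ JW; edges |J|=4, |W|=4
  updated: d(FV,JW)=87/4, d(I,JW)=24, d(JW,L)=21/2, d(JW,R)=14
3. join I+L (d=10) ⇒ IL; edges |I|=5, |L|=5
  updated: d(FV,IL)=47/2, d(IL,JW)=69/4, d(IL,R)=69/2
4. join JW+R (d=14) ⇒ JRW; edges |JW|=3, |R|=7
  updated: d(FV,JRW)=51/2, d(IL,JRW)=23
5. join IL+JRW (d=23) ⇒ IJLRW; edges |IL|=13/2, |JRW|=9/2
  updated: d(FV,IJLRW)=247/10
6. join FV+IJLRW (d=247/10) ⇒ FIJLRVW; edges |FV|=227/20, |IJLRW|=17/20
final tree: ((F:1,V:1):227/20,((I:5,L:5):13/2,((J:4,W:4):3,R:7):9/2):17/20)
total length: 266/5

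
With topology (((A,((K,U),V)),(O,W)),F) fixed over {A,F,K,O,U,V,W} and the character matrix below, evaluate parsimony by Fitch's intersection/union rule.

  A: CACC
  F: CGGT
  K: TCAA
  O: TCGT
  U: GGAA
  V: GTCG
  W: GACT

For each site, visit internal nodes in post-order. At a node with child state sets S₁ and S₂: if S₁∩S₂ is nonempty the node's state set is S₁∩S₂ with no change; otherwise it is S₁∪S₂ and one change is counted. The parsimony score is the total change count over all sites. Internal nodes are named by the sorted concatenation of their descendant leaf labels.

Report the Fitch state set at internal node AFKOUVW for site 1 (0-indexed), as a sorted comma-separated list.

A,C,G

KU@0: {T} ∪ {G} = {G,T} (union, +1)
KUV@0: {G,T} ∩ {G} = {G} (intersection, +0)
AKUV@0: {C} ∪ {G} = {C,G} (union, +1)
OW@0: {T} ∪ {G} = {G,T} (union, +1)
AKOUVW@0: {C,G} ∩ {G,T} = {G} (intersection, +0)
AFKOUVW@0: {G} ∪ {C} = {C,G} (union, +1)
KU@1: {C} ∪ {G} = {C,G} (union, +1)
KUV@1: {C,G} ∪ {T} = {C,G,T} (union, +1)
AKUV@1: {A} ∪ {C,G,T} = {A,C,G,T} (union, +1)
OW@1: {C} ∪ {A} = {A,C} (union, +1)
AKOUVW@1: {A,C,G,T} ∩ {A,C} = {A,C} (intersection, +0)
AFKOUVW@1: {A,C} ∪ {G} = {A,C,G} (union, +1)
KU@2: {A} ∩ {A} = {A} (intersection, +0)
KUV@2: {A} ∪ {C} = {A,C} (union, +1)
AKUV@2: {C} ∩ {A,C} = {C} (intersection, +0)
OW@2: {G} ∪ {C} = {C,G} (union, +1)
AKOUVW@2: {C} ∩ {C,G} = {C} (intersection, +0)
AFKOUVW@2: {C} ∪ {G} = {C,G} (union, +1)
KU@3: {A} ∩ {A} = {A} (intersection, +0)
KUV@3: {A} ∪ {G} = {A,G} (union, +1)
AKUV@3: {C} ∪ {A,G} = {A,C,G} (union, +1)
OW@3: {T} ∩ {T} = {T} (intersection, +0)
AKOUVW@3: {A,C,G} ∪ {T} = {A,C,G,T} (union, +1)
AFKOUVW@3: {A,C,G,T} ∩ {T} = {T} (intersection, +0)
per-site changes: [4, 5, 3, 3]; total = 15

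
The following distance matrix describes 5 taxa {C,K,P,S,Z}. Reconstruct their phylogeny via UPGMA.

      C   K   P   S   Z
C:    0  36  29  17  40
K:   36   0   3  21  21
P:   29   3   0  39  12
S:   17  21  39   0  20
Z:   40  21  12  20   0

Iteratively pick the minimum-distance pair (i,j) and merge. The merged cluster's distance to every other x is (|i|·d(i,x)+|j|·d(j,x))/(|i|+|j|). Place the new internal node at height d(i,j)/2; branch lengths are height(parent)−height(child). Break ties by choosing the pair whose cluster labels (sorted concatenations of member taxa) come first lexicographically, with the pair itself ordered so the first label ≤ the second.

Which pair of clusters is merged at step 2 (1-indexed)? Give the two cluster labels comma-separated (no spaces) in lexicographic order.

iteration 1: select K,P (d=3); attach at lengths (3/2, 3/2); label the merged cluster KP
  updated: d(C,KP)=65/2, d(KP,S)=30, d(KP,Z)=33/2
iteration 2: select KP,Z (d=33/2); attach at lengths (27/4, 33/4); label the merged cluster KPZ
  updated: d(C,KPZ)=35, d(KPZ,S)=80/3
iteration 3: select C,S (d=17); attach at lengths (17/2, 17/2); label the merged cluster CS
  updated: d(CS,KPZ)=185/6
iteration 4: select CS,KPZ (d=185/6); attach at lengths (83/12, 43/6); label the merged cluster CKPSZ
final tree: ((C:17/2,S:17/2):83/12,((K:3/2,P:3/2):27/4,Z:33/4):43/6)
total length: 589/12

KP,Z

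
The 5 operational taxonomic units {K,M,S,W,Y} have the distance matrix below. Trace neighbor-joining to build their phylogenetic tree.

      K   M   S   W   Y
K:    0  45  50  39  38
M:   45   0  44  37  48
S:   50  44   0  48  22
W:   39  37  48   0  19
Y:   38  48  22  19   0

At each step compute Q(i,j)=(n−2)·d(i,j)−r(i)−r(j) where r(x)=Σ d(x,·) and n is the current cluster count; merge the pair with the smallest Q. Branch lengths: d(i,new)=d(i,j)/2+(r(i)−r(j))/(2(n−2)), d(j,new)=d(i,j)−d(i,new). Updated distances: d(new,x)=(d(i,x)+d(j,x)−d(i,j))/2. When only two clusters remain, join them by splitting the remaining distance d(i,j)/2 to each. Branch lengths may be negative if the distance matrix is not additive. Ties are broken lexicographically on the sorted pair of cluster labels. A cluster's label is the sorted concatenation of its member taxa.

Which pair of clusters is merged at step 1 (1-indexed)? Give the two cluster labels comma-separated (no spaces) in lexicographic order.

step 1: merge (S,Y) at d=22, Q=-225; branch lengths S→103/6, Y→29/6; new cluster SY
  updated: d(K,SY)=33, d(M,SY)=35, d(SY,W)=45/2
step 2: merge (K,M) at d=45, Q=-144; branch lengths K→45/2, M→45/2; new cluster KM
  updated: d(KM,SY)=23/2, d(KM,W)=31/2
step 3: merge (KM,SY) at d=23/2, Q=-99/2; branch lengths KM→9/4, SY→37/4; new cluster KMSY
  updated: d(KMSY,W)=53/4
step 4: merge (KMSY,W) at d=53/4; branch lengths KMSY→53/8, W→53/8; new cluster KMSWY
final tree: (((K:45/2,M:45/2):9/4,(S:103/6,Y:29/6):37/4):53/8,W:53/8)
total length: 367/4

S,Y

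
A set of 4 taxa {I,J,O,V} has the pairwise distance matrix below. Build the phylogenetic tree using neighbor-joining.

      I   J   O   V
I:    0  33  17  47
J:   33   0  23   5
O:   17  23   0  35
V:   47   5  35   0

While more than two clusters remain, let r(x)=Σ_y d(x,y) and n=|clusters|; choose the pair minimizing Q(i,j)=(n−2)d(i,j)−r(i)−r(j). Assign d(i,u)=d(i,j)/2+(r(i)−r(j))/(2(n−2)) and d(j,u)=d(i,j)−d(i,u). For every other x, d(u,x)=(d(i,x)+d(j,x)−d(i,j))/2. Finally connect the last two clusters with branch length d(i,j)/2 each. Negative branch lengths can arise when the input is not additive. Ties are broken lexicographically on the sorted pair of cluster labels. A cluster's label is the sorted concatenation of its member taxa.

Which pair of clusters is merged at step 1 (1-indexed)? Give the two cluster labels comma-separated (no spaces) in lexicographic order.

step 1: merge (I,O) at d=17, Q=-138; branch lengths I→14, O→3; new cluster IO
  updated: d(IO,J)=39/2, d(IO,V)=65/2
step 2: merge (IO,J) at d=39/2, Q=-57; branch lengths IO→47/2, J→-4; new cluster IJO
  updated: d(IJO,V)=9
step 3: merge (IJO,V) at d=9; branch lengths IJO→9/2, V→9/2; new cluster IJOV
final tree: (((I:14,O:3):47/2,J:-4):9/2,V:9/2)
total length: 91/2

I,O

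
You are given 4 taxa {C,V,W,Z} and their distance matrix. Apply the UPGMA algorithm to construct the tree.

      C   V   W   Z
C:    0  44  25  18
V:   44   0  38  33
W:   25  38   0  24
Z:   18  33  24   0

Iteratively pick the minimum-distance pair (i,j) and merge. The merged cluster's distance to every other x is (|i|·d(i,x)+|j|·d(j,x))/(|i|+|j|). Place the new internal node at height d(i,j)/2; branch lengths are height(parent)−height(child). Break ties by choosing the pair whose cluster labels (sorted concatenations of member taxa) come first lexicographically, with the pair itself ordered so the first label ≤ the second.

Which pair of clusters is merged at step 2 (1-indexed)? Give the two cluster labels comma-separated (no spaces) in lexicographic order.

CZ,W

iteration 1: select C,Z (d=18); attach at lengths (9, 9); label the merged cluster CZ
  updated: d(CZ,V)=77/2, d(CZ,W)=49/2
iteration 2: select CZ,W (d=49/2); attach at lengths (13/4, 49/4); label the merged cluster CWZ
  updated: d(CWZ,V)=115/3
iteration 3: select CWZ,V (d=115/3); attach at lengths (83/12, 115/6); label the merged cluster CVWZ
final tree: (((C:9,Z:9):13/4,W:49/4):83/12,V:115/6)
total length: 715/12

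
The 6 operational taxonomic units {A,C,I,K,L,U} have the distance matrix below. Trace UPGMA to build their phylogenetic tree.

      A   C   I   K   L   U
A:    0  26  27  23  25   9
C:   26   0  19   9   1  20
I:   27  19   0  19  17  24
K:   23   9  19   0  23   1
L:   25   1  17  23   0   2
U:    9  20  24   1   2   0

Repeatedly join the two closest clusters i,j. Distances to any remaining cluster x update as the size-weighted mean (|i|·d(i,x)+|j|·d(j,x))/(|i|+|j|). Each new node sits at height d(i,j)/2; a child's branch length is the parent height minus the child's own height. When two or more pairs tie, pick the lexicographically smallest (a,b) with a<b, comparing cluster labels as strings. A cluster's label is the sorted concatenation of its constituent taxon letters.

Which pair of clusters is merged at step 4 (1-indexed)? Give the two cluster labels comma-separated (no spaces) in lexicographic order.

CKLU,I

step 1: merge (C,L) at d=1; branch lengths C→1/2, L→1/2; new cluster CL
  updated: d(A,CL)=51/2, d(CL,I)=18, d(CL,K)=16, d(CL,U)=11
step 2: merge (K,U) at d=1; branch lengths K→1/2, U→1/2; new cluster KU
  updated: d(A,KU)=16, d(CL,KU)=27/2, d(I,KU)=43/2
step 3: merge (CL,KU) at d=27/2; branch lengths CL→25/4, KU→25/4; new cluster CKLU
  updated: d(A,CKLU)=83/4, d(CKLU,I)=79/4
step 4: merge (CKLU,I) at d=79/4; branch lengths CKLU→25/8, I→79/8; new cluster CIKLU
  updated: d(A,CIKLU)=22
step 5: merge (A,CIKLU) at d=22; branch lengths A→11, CIKLU→9/8; new cluster ACIKLU
final tree: (A:11,(((C:1/2,L:1/2):25/4,(K:1/2,U:1/2):25/4):25/8,I:79/8):9/8)
total length: 317/8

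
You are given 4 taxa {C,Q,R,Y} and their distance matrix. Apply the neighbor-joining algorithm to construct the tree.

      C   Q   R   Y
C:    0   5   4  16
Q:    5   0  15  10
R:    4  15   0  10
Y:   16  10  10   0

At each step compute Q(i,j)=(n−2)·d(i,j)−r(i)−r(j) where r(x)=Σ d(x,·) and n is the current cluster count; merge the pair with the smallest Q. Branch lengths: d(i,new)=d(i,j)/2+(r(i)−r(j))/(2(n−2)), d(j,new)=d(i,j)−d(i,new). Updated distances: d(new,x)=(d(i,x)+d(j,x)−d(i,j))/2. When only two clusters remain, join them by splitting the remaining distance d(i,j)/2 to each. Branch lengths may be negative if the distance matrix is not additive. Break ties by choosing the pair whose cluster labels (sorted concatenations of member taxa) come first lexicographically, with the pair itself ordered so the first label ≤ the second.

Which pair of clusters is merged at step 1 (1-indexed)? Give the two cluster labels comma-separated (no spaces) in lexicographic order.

C,R

step 1: merge (C,R) at d=4, Q=-46; branch lengths C→1, R→3; new cluster CR
  updated: d(CR,Q)=8, d(CR,Y)=11
step 2: merge (CR,Q) at d=8, Q=-29; branch lengths CR→9/2, Q→7/2; new cluster CQR
  updated: d(CQR,Y)=13/2
step 3: merge (CQR,Y) at d=13/2; branch lengths CQR→13/4, Y→13/4; new cluster CQRY
final tree: (((C:1,R:3):9/2,Q:7/2):13/4,Y:13/4)
total length: 37/2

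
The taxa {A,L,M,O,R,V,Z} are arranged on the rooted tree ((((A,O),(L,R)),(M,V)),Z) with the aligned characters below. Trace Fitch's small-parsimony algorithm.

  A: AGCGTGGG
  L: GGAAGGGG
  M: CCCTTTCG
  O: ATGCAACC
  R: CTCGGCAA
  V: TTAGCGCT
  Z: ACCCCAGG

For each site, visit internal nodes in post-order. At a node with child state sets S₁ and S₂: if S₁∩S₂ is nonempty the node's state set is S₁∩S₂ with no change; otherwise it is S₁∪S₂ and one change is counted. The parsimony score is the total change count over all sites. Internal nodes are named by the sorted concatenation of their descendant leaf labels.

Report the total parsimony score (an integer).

29

AO@0: {A} ∩ {A} = {A} (intersection, +0)
LR@0: {G} ∪ {C} = {C,G} (union, +1)
ALOR@0: {A} ∪ {C,G} = {A,C,G} (union, +1)
MV@0: {C} ∪ {T} = {C,T} (union, +1)
ALMORV@0: {A,C,G} ∩ {C,T} = {C} (intersection, +0)
ALMORVZ@0: {C} ∪ {A} = {A,C} (union, +1)
AO@1: {G} ∪ {T} = {G,T} (union, +1)
LR@1: {G} ∪ {T} = {G,T} (union, +1)
ALOR@1: {G,T} ∩ {G,T} = {G,T} (intersection, +0)
MV@1: {C} ∪ {T} = {C,T} (union, +1)
ALMORV@1: {G,T} ∩ {C,T} = {T} (intersection, +0)
ALMORVZ@1: {T} ∪ {C} = {C,T} (union, +1)
AO@2: {C} ∪ {G} = {C,G} (union, +1)
LR@2: {A} ∪ {C} = {A,C} (union, +1)
ALOR@2: {C,G} ∩ {A,C} = {C} (intersection, +0)
MV@2: {C} ∪ {A} = {A,C} (union, +1)
ALMORV@2: {C} ∩ {A,C} = {C} (intersection, +0)
ALMORVZ@2: {C} ∩ {C} = {C} (intersection, +0)
AO@3: {G} ∪ {C} = {C,G} (union, +1)
LR@3: {A} ∪ {G} = {A,G} (union, +1)
ALOR@3: {C,G} ∩ {A,G} = {G} (intersection, +0)
MV@3: {T} ∪ {G} = {G,T} (union, +1)
ALMORV@3: {G} ∩ {G,T} = {G} (intersection, +0)
ALMORVZ@3: {G} ∪ {C} = {C,G} (union, +1)
AO@4: {T} ∪ {A} = {A,T} (union, +1)
LR@4: {G} ∩ {G} = {G} (intersection, +0)
ALOR@4: {A,T} ∪ {G} = {A,G,T} (union, +1)
MV@4: {T} ∪ {C} = {C,T} (union, +1)
ALMORV@4: {A,G,T} ∩ {C,T} = {T} (intersection, +0)
ALMORVZ@4: {T} ∪ {C} = {C,T} (union, +1)
AO@5: {G} ∪ {A} = {A,G} (union, +1)
LR@5: {G} ∪ {C} = {C,G} (union, +1)
ALOR@5: {A,G} ∩ {C,G} = {G} (intersection, +0)
MV@5: {T} ∪ {G} = {G,T} (union, +1)
ALMORV@5: {G} ∩ {G,T} = {G} (intersection, +0)
ALMORVZ@5: {G} ∪ {A} = {A,G} (union, +1)
AO@6: {G} ∪ {C} = {C,G} (union, +1)
LR@6: {G} ∪ {A} = {A,G} (union, +1)
ALOR@6: {C,G} ∩ {A,G} = {G} (intersection, +0)
MV@6: {C} ∩ {C} = {C} (intersection, +0)
ALMORV@6: {G} ∪ {C} = {C,G} (union, +1)
ALMORVZ@6: {C,G} ∩ {G} = {G} (intersection, +0)
AO@7: {G} ∪ {C} = {C,G} (union, +1)
LR@7: {G} ∪ {A} = {A,G} (union, +1)
ALOR@7: {C,G} ∩ {A,G} = {G} (intersection, +0)
MV@7: {G} ∪ {T} = {G,T} (union, +1)
ALMORV@7: {G} ∩ {G,T} = {G} (intersection, +0)
ALMORVZ@7: {G} ∩ {G} = {G} (intersection, +0)
per-site changes: [4, 4, 3, 4, 4, 4, 3, 3]; total = 29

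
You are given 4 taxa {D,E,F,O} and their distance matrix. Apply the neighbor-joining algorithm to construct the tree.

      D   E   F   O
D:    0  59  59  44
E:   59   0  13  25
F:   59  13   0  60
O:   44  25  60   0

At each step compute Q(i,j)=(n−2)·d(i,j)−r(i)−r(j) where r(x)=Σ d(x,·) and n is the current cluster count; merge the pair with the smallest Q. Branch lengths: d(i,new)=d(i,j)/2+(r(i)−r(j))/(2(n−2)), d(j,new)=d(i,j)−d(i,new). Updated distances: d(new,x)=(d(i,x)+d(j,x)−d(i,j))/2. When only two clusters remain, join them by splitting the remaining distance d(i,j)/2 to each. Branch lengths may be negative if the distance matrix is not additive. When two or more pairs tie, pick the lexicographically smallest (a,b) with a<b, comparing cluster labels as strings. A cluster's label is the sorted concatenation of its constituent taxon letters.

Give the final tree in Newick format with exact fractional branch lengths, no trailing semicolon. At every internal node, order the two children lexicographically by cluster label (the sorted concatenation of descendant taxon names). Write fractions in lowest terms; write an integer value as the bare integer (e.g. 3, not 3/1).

step 1: merge (D,O) at d=44, Q=-203; branch lengths D→121/4, O→55/4; new cluster DO
  updated: d(DO,E)=20, d(DO,F)=75/2
step 2: merge (DO,E) at d=20, Q=-141/2; branch lengths DO→89/4, E→-9/4; new cluster DEO
  updated: d(DEO,F)=61/4
step 3: merge (DEO,F) at d=61/4; branch lengths DEO→61/8, F→61/8; new cluster DEFO
final tree: (((D:121/4,O:55/4):89/4,E:-9/4):61/8,F:61/8)
total length: 317/4

(((D:121/4,O:55/4):89/4,E:-9/4):61/8,F:61/8)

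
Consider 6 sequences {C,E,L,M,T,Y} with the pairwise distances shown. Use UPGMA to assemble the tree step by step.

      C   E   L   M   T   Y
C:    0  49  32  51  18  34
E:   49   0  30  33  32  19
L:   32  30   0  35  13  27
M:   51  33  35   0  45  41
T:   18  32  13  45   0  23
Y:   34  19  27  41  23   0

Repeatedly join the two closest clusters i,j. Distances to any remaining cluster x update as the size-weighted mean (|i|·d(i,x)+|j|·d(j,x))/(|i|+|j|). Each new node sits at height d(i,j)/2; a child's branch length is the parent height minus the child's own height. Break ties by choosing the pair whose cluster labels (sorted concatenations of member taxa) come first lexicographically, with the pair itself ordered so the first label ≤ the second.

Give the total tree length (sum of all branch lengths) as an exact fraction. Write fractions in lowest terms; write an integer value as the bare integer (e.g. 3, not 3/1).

343/4

iteration 1: select L,T (d=13); attach at lengths (13/2, 13/2); label the merged cluster LT
  updated: d(C,LT)=25, d(E,LT)=31, d(LT,M)=40, d(LT,Y)=25
iteration 2: select E,Y (d=19); attach at lengths (19/2, 19/2); label the merged cluster EY
  updated: d(C,EY)=83/2, d(EY,LT)=28, d(EY,M)=37
iteration 3: select C,LT (d=25); attach at lengths (25/2, 6); label the merged cluster CLT
  updated: d(CLT,EY)=65/2, d(CLT,M)=131/3
iteration 4: select CLT,EY (d=65/2); attach at lengths (15/4, 27/4); label the merged cluster CELTY
  updated: d(CELTY,M)=41
iteration 5: select CELTY,M (d=41); attach at lengths (17/4, 41/2); label the merged cluster CELMTY
final tree: (((C:25/2,(L:13/2,T:13/2):6):15/4,(E:19/2,Y:19/2):27/4):17/4,M:41/2)
total length: 343/4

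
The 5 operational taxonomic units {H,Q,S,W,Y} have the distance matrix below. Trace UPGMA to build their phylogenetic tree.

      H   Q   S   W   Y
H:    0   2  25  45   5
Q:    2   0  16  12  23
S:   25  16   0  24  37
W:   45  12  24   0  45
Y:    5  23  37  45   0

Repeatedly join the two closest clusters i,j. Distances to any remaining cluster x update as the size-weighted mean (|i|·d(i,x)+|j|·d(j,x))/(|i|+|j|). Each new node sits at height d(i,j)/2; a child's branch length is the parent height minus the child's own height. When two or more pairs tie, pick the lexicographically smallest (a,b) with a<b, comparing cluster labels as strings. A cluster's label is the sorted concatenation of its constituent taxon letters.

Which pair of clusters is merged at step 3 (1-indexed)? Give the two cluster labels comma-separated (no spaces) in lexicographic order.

S,W

step 1: merge (H,Q) at d=2; branch lengths H→1, Q→1; new cluster HQ
  updated: d(HQ,S)=41/2, d(HQ,W)=57/2, d(HQ,Y)=14
step 2: merge (HQ,Y) at d=14; branch lengths HQ→6, Y→7; new cluster HQY
  updated: d(HQY,S)=26, d(HQY,W)=34
step 3: merge (S,W) at d=24; branch lengths S→12, W→12; new cluster SW
  updated: d(HQY,SW)=30
step 4: merge (HQY,SW) at d=30; branch lengths HQY→8, SW→3; new cluster HQSWY
final tree: (((H:1,Q:1):6,Y:7):8,(S:12,W:12):3)
total length: 50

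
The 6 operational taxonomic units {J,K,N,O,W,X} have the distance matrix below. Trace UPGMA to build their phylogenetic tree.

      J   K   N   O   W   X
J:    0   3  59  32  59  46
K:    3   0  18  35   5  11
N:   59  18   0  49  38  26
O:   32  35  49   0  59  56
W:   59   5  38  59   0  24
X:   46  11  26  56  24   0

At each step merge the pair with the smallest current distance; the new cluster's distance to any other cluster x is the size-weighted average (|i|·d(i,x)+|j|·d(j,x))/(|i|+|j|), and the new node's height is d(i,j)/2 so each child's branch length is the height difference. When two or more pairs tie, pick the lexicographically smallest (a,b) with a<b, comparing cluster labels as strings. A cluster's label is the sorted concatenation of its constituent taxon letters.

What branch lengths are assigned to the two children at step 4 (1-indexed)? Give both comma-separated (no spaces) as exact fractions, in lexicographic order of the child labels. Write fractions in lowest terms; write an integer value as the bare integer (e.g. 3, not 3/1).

1. join J+K (d=3) ⇒ JK; edges |J|=3/2, |K|=3/2
  updated: d(JK,N)=77/2, d(JK,O)=67/2, d(JK,W)=32, d(JK,X)=57/2
2. join W+X (d=24) ⇒ WX; edges |W|=12, |X|=12
  updated: d(JK,WX)=121/4, d(N,WX)=32, d(O,WX)=115/2
3. join JK+WX (d=121/4) ⇒ JKWX; edges |JK|=109/8, |WX|=25/8
  updated: d(JKWX,N)=141/4, d(JKWX,O)=91/2
4. join JKWX+N (d=141/4) ⇒ JKNWX; edges |JKWX|=5/2, |N|=141/8
  updated: d(JKNWX,O)=231/5
5. join JKNWX+O (d=231/5) ⇒ JKNOWX; edges |JKNWX|=219/40, |O|=231/10
final tree: ((((J:3/2,K:3/2):109/8,(W:12,X:12):25/8):5/2,N:141/8):219/40,O:231/10)
total length: 1849/20

5/2,141/8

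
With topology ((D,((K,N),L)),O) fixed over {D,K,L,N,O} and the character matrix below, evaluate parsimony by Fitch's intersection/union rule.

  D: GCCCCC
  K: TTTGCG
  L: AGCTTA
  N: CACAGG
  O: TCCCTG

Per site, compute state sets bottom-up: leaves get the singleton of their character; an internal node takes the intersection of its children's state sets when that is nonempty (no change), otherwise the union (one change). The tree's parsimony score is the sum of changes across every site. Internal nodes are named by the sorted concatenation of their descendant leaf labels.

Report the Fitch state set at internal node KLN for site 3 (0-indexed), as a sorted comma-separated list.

A,G,T

site 0, node KN: K={T} ∪ N={C} → {C,T} (+1)
site 0, node KLN: KN={C,T} ∪ L={A} → {A,C,T} (+1)
site 0, node DKLN: D={G} ∪ KLN={A,C,T} → {A,C,G,T} (+1)
site 0, node DKLNO: DKLN={A,C,G,T} ∩ O={T} → {T} (+0)
site 1, node KN: K={T} ∪ N={A} → {A,T} (+1)
site 1, node KLN: KN={A,T} ∪ L={G} → {A,G,T} (+1)
site 1, node DKLN: D={C} ∪ KLN={A,G,T} → {A,C,G,T} (+1)
site 1, node DKLNO: DKLN={A,C,G,T} ∩ O={C} → {C} (+0)
site 2, node KN: K={T} ∪ N={C} → {C,T} (+1)
site 2, node KLN: KN={C,T} ∩ L={C} → {C} (+0)
site 2, node DKLN: D={C} ∩ KLN={C} → {C} (+0)
site 2, node DKLNO: DKLN={C} ∩ O={C} → {C} (+0)
site 3, node KN: K={G} ∪ N={A} → {A,G} (+1)
site 3, node KLN: KN={A,G} ∪ L={T} → {A,G,T} (+1)
site 3, node DKLN: D={C} ∪ KLN={A,G,T} → {A,C,G,T} (+1)
site 3, node DKLNO: DKLN={A,C,G,T} ∩ O={C} → {C} (+0)
site 4, node KN: K={C} ∪ N={G} → {C,G} (+1)
site 4, node KLN: KN={C,G} ∪ L={T} → {C,G,T} (+1)
site 4, node DKLN: D={C} ∩ KLN={C,G,T} → {C} (+0)
site 4, node DKLNO: DKLN={C} ∪ O={T} → {C,T} (+1)
site 5, node KN: K={G} ∩ N={G} → {G} (+0)
site 5, node KLN: KN={G} ∪ L={A} → {A,G} (+1)
site 5, node DKLN: D={C} ∪ KLN={A,G} → {A,C,G} (+1)
site 5, node DKLNO: DKLN={A,C,G} ∩ O={G} → {G} (+0)
per-site changes: [3, 3, 1, 3, 3, 2]; total = 15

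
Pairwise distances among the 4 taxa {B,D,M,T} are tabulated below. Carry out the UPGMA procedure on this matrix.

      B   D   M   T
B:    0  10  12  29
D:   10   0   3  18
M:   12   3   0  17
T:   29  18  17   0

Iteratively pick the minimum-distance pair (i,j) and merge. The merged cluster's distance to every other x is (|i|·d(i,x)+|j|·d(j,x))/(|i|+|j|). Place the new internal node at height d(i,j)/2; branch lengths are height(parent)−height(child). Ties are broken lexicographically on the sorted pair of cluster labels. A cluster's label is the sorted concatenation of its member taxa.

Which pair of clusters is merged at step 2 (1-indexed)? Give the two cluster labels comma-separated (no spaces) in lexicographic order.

iteration 1: select D,M (d=3); attach at lengths (3/2, 3/2); label the merged cluster DM
  updated: d(B,DM)=11, d(DM,T)=35/2
iteration 2: select B,DM (d=11); attach at lengths (11/2, 4); label the merged cluster BDM
  updated: d(BDM,T)=64/3
iteration 3: select BDM,T (d=64/3); attach at lengths (31/6, 32/3); label the merged cluster BDMT
final tree: ((B:11/2,(D:3/2,M:3/2):4):31/6,T:32/3)
total length: 85/3

B,DM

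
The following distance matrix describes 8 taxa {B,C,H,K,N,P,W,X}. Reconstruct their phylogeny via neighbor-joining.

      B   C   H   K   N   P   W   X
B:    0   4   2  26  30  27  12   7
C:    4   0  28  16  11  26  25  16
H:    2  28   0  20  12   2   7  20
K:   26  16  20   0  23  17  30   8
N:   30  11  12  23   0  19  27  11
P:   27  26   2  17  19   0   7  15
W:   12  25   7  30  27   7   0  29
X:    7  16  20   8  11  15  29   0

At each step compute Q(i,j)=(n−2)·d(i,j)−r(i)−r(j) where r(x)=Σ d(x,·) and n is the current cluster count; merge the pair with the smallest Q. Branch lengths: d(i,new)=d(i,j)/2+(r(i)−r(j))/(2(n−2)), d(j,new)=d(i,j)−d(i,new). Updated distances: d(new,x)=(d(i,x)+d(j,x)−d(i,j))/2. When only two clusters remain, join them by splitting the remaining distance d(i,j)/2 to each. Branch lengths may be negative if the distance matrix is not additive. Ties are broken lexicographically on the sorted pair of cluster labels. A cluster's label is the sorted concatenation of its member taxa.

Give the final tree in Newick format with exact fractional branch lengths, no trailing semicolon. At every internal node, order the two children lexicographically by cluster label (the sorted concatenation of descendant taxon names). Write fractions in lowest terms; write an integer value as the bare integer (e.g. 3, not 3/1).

((((B:1/2,C:7/2):203/32,(K:129/20,X:31/20):125/32):81/32,(H:-31/24,(P:19/16,W:93/16):55/24):229/32):259/64,N:259/64)

step 1: merge (B,C) at d=4, Q=-210; branch lengths B→1/2, C→7/2; new cluster BC
  updated: d(BC,H)=13, d(BC,K)=19, d(BC,N)=37/2, d(BC,P)=49/2, d(BC,W)=33/2, d(BC,X)=19/2
step 2: merge (K,X) at d=8, Q=-339/2; branch lengths K→129/20, X→31/20; new cluster KX
  updated: d(BC,KX)=41/4, d(H,KX)=16, d(KX,N)=13, d(KX,P)=12, d(KX,W)=51/2
step 3: merge (P,W) at d=7, Q=-239/2; branch lengths P→19/16, W→93/16; new cluster PW
  updated: d(BC,PW)=17, d(H,PW)=1, d(KX,PW)=61/4, d(N,PW)=39/2
step 4: merge (H,PW) at d=1, Q=-367/4; branch lengths H→-31/24, PW→55/24; new cluster HPW
  updated: d(BC,HPW)=29/2, d(HPW,KX)=121/8, d(HPW,N)=61/4
step 5: merge (BC,KX) at d=41/4, Q=-489/8; branch lengths BC→203/32, KX→125/32; new cluster BCKX
  updated: d(BCKX,HPW)=155/16, d(BCKX,N)=85/8
step 6: merge (BCKX,HPW) at d=155/16, Q=-569/16; branch lengths BCKX→81/32, HPW→229/32; new cluster BCHKPWX
  updated: d(BCHKPWX,N)=259/32
step 7: merge (BCHKPWX,N) at d=259/32; branch lengths BCHKPWX→259/64, N→259/64; new cluster BCHKNPWX
final tree: ((((B:1/2,C:7/2):203/32,(K:129/20,X:31/20):125/32):81/32,(H:-31/24,(P:19/16,W:93/16):55/24):229/32):259/64,N:259/64)
total length: 1537/32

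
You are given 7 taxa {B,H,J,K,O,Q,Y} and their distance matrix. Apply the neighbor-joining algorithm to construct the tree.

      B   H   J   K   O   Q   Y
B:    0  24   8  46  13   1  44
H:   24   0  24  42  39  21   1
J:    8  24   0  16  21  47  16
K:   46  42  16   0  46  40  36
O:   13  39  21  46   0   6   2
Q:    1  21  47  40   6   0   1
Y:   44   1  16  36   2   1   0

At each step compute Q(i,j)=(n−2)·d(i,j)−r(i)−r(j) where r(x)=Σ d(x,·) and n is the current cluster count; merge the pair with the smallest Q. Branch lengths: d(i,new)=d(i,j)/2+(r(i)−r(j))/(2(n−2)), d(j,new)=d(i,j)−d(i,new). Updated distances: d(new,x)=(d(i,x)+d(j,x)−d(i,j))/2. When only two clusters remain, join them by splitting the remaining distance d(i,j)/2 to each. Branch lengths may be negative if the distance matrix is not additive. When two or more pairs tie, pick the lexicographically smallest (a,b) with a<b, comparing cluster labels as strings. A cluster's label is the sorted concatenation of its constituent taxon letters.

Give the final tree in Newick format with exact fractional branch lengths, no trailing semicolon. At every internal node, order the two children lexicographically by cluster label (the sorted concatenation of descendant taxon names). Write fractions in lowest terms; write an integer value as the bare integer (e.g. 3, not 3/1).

(((B:49/16,Q:-33/16):83/16,((H:6,Y:-5):47/6,(J:-7/5,K:87/5):79/6):135/16):61/32,O:61/32)

step 1: merge (J,K) at d=16, Q=-278; branch lengths J→-7/5, K→87/5; new cluster JK
  updated: d(B,JK)=19, d(H,JK)=25, d(JK,O)=51/2, d(JK,Q)=71/2, d(JK,Y)=18
step 2: merge (H,Y) at d=1, Q=-172; branch lengths H→6, Y→-5; new cluster HY
  updated: d(B,HY)=67/2, d(HY,JK)=21, d(HY,O)=20, d(HY,Q)=21/2
step 3: merge (HY,JK) at d=21, Q=-123; branch lengths HY→47/6, JK→79/6; new cluster HJKY
  updated: d(B,HJKY)=63/4, d(HJKY,O)=49/4, d(HJKY,Q)=25/2
step 4: merge (B,Q) at d=1, Q=-189/4; branch lengths B→49/16, Q→-33/16; new cluster BQ
  updated: d(BQ,HJKY)=109/8, d(BQ,O)=9
step 5: merge (BQ,HJKY) at d=109/8, Q=-279/8; branch lengths BQ→83/16, HJKY→135/16; new cluster BHJKQY
  updated: d(BHJKQY,O)=61/16
step 6: merge (BHJKQY,O) at d=61/16; branch lengths BHJKQY→61/32, O→61/32; new cluster BHJKOQY
final tree: (((B:49/16,Q:-33/16):83/16,((H:6,Y:-5):47/6,(J:-7/5,K:87/5):79/6):135/16):61/32,O:61/32)
total length: 903/16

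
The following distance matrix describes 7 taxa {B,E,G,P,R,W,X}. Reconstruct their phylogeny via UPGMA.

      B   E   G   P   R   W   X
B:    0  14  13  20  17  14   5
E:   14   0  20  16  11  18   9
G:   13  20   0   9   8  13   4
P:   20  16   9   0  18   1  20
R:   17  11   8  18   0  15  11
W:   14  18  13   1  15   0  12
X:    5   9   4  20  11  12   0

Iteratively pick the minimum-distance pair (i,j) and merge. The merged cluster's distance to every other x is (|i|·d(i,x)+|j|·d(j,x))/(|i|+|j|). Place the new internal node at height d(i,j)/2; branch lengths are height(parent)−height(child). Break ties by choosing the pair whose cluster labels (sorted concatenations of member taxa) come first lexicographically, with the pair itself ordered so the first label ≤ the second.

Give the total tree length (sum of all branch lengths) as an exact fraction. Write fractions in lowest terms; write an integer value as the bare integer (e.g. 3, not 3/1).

415/12

iteration 1: select P,W (d=1); attach at lengths (1/2, 1/2); label the merged cluster PW
  updated: d(B,PW)=17, d(E,PW)=17, d(G,PW)=11, d(PW,R)=33/2, d(PW,X)=16
iteration 2: select G,X (d=4); attach at lengths (2, 2); label the merged cluster GX
  updated: d(B,GX)=9, d(E,GX)=29/2, d(GX,PW)=27/2, d(GX,R)=19/2
iteration 3: select B,GX (d=9); attach at lengths (9/2, 5/2); label the merged cluster BGX
  updated: d(BGX,E)=43/3, d(BGX,PW)=44/3, d(BGX,R)=12
iteration 4: select E,R (d=11); attach at lengths (11/2, 11/2); label the merged cluster ER
  updated: d(BGX,ER)=79/6, d(ER,PW)=67/4
iteration 5: select BGX,ER (d=79/6); attach at lengths (25/12, 13/12); label the merged cluster BEGRX
  updated: d(BEGRX,PW)=31/2
iteration 6: select BEGRX,PW (d=31/2); attach at lengths (7/6, 29/4); label the merged cluster BEGPRWX
final tree: (((B:9/2,(G:2,X:2):5/2):25/12,(E:11/2,R:11/2):13/12):7/6,(P:1/2,W:1/2):29/4)
total length: 415/12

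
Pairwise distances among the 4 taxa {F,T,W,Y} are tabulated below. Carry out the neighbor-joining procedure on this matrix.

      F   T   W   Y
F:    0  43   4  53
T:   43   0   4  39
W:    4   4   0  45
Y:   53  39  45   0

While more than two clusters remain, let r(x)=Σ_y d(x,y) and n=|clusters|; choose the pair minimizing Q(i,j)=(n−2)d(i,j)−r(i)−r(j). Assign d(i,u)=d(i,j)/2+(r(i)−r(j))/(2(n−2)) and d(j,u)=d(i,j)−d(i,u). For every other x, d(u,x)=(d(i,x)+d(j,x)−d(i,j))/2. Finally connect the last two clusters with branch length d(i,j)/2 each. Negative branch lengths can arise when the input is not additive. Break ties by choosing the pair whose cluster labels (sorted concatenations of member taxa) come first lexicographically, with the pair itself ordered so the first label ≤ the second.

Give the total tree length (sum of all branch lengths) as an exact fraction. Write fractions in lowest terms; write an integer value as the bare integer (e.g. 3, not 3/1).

231/4

1. join F+W (d=4, Q=-145) ⇒ FW; edges |F|=55/4, |W|=-39/4
  updated: d(FW,T)=43/2, d(FW,Y)=47
2. join FW+T (d=43/2, Q=-215/2) ⇒ FTW; edges |FW|=59/4, |T|=27/4
  updated: d(FTW,Y)=129/4
3. join FTW+Y (d=129/4) ⇒ FTWY; edges |FTW|=129/8, |Y|=129/8
final tree: (((F:55/4,W:-39/4):59/4,T:27/4):129/8,Y:129/8)
total length: 231/4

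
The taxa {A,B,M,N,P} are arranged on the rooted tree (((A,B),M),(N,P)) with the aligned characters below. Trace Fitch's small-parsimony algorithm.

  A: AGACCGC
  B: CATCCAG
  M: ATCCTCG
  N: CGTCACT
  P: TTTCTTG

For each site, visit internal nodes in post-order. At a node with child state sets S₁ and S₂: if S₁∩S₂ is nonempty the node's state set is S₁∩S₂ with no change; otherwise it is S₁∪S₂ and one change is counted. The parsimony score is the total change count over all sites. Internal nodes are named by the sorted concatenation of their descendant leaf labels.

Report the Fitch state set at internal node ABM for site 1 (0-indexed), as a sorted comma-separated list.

[col 0] AB: children A:{A}, B:{C} ∪→ {A,C}; cost 1
[col 0] ABM: children AB:{A,C}, M:{A} ∩→ {A}; cost 0
[col 0] NP: children N:{C}, P:{T} ∪→ {C,T}; cost 1
[col 0] ABMNP: children ABM:{A}, NP:{C,T} ∪→ {A,C,T}; cost 1
[col 1] AB: children A:{G}, B:{A} ∪→ {A,G}; cost 1
[col 1] ABM: children AB:{A,G}, M:{T} ∪→ {A,G,T}; cost 1
[col 1] NP: children N:{G}, P:{T} ∪→ {G,T}; cost 1
[col 1] ABMNP: children ABM:{A,G,T}, NP:{G,T} ∩→ {G,T}; cost 0
[col 2] AB: children A:{A}, B:{T} ∪→ {A,T}; cost 1
[col 2] ABM: children AB:{A,T}, M:{C} ∪→ {A,C,T}; cost 1
[col 2] NP: children N:{T}, P:{T} ∩→ {T}; cost 0
[col 2] ABMNP: children ABM:{A,C,T}, NP:{T} ∩→ {T}; cost 0
[col 3] AB: children A:{C}, B:{C} ∩→ {C}; cost 0
[col 3] ABM: children AB:{C}, M:{C} ∩→ {C}; cost 0
[col 3] NP: children N:{C}, P:{C} ∩→ {C}; cost 0
[col 3] ABMNP: children ABM:{C}, NP:{C} ∩→ {C}; cost 0
[col 4] AB: children A:{C}, B:{C} ∩→ {C}; cost 0
[col 4] ABM: children AB:{C}, M:{T} ∪→ {C,T}; cost 1
[col 4] NP: children N:{A}, P:{T} ∪→ {A,T}; cost 1
[col 4] ABMNP: children ABM:{C,T}, NP:{A,T} ∩→ {T}; cost 0
[col 5] AB: children A:{G}, B:{A} ∪→ {A,G}; cost 1
[col 5] ABM: children AB:{A,G}, M:{C} ∪→ {A,C,G}; cost 1
[col 5] NP: children N:{C}, P:{T} ∪→ {C,T}; cost 1
[col 5] ABMNP: children ABM:{A,C,G}, NP:{C,T} ∩→ {C}; cost 0
[col 6] AB: children A:{C}, B:{G} ∪→ {C,G}; cost 1
[col 6] ABM: children AB:{C,G}, M:{G} ∩→ {G}; cost 0
[col 6] NP: children N:{T}, P:{G} ∪→ {G,T}; cost 1
[col 6] ABMNP: children ABM:{G}, NP:{G,T} ∩→ {G}; cost 0
per-site changes: [3, 3, 2, 0, 2, 3, 2]; total = 15

A,G,T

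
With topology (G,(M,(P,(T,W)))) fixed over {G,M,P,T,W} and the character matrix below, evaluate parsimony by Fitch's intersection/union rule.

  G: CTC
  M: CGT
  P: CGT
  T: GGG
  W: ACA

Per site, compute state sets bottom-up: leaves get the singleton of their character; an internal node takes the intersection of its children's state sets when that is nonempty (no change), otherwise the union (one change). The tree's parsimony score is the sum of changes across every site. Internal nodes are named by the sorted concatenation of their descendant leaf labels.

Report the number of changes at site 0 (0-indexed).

2

TW@0: {G} ∪ {A} = {A,G} (union, +1)
PTW@0: {C} ∪ {A,G} = {A,C,G} (union, +1)
MPTW@0: {C} ∩ {A,C,G} = {C} (intersection, +0)
GMPTW@0: {C} ∩ {C} = {C} (intersection, +0)
TW@1: {G} ∪ {C} = {C,G} (union, +1)
PTW@1: {G} ∩ {C,G} = {G} (intersection, +0)
MPTW@1: {G} ∩ {G} = {G} (intersection, +0)
GMPTW@1: {T} ∪ {G} = {G,T} (union, +1)
TW@2: {G} ∪ {A} = {A,G} (union, +1)
PTW@2: {T} ∪ {A,G} = {A,G,T} (union, +1)
MPTW@2: {T} ∩ {A,G,T} = {T} (intersection, +0)
GMPTW@2: {C} ∪ {T} = {C,T} (union, +1)
per-site changes: [2, 2, 3]; total = 7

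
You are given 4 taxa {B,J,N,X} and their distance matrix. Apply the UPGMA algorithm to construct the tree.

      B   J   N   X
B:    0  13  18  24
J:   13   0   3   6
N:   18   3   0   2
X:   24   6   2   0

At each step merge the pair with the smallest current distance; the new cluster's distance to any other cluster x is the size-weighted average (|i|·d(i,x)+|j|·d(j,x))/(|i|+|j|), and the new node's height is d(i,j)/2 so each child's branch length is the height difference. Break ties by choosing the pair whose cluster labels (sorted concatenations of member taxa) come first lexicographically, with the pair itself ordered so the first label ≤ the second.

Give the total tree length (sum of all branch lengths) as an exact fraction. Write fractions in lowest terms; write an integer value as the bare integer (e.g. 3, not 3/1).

iteration 1: select N,X (d=2); attach at lengths (1, 1); label the merged cluster NX
  updated: d(B,NX)=21, d(J,NX)=9/2
iteration 2: select J,NX (d=9/2); attach at lengths (9/4, 5/4); label the merged cluster JNX
  updated: d(B,JNX)=55/3
iteration 3: select B,JNX (d=55/3); attach at lengths (55/6, 83/12); label the merged cluster BJNX
final tree: (B:55/6,(J:9/4,(N:1,X:1):5/4):83/12)
total length: 259/12

259/12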